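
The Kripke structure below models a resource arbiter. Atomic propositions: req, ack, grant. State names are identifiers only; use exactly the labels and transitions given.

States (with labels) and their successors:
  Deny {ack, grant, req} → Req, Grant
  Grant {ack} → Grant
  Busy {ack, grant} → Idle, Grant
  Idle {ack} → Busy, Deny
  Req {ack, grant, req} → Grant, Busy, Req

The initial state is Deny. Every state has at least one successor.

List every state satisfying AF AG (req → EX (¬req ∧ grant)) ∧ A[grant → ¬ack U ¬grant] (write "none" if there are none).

{Grant}

States satisfying AG (req → EX (¬req ∧ grant)): {Grant}.
States satisfying AF AG (req → EX (¬req ∧ grant)): {Grant}.
States satisfying grant → ¬ack: {Grant, Idle}.
States satisfying ¬grant: {Grant, Idle}.
States satisfying A[grant → ¬ack U ¬grant]: {Grant, Idle}.
States satisfying AF AG (req → EX (¬req ∧ grant)) ∧ A[grant → ¬ack U ¬grant]: {Grant}.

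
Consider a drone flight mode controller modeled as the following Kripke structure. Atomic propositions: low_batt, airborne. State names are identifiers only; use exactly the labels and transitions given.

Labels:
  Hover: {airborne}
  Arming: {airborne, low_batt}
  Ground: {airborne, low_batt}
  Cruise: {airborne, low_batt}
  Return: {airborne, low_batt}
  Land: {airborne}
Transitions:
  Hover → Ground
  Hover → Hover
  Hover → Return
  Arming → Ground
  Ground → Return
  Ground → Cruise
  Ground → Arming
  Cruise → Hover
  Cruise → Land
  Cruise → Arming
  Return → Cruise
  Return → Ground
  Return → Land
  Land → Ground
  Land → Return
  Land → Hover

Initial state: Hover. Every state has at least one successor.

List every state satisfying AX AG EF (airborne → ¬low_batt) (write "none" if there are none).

States satisfying AG EF (airborne → ¬low_batt): {Hover, Arming, Ground, Cruise, Return, Land}.
States satisfying AX AG EF (airborne → ¬low_batt): {Hover, Arming, Ground, Cruise, Return, Land}.

{Hover, Arming, Ground, Cruise, Return, Land}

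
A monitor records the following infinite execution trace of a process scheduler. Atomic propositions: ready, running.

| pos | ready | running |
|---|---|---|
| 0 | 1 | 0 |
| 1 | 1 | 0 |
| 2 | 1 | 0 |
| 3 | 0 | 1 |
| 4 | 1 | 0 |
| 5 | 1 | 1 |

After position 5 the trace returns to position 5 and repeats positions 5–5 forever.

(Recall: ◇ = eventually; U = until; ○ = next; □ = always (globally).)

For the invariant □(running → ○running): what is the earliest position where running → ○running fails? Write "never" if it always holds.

Check running → ○running at each position in order: 0 ✓, 1 ✓, 2 ✓.
At position 3 the labels are {running} and the next position 4 has {ready}, so running → ○running is false there. This is the first violation.

3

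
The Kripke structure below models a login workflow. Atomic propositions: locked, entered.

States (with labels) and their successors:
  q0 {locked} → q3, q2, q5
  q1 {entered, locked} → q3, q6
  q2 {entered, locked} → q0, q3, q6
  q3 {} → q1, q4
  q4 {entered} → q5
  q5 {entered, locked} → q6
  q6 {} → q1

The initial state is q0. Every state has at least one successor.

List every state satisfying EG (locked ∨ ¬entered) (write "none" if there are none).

States satisfying locked ∨ ¬entered: {q0, q1, q2, q3, q5, q6}.
States satisfying EG (locked ∨ ¬entered): {q0, q1, q2, q3, q5, q6}.

{q0, q1, q2, q3, q5, q6}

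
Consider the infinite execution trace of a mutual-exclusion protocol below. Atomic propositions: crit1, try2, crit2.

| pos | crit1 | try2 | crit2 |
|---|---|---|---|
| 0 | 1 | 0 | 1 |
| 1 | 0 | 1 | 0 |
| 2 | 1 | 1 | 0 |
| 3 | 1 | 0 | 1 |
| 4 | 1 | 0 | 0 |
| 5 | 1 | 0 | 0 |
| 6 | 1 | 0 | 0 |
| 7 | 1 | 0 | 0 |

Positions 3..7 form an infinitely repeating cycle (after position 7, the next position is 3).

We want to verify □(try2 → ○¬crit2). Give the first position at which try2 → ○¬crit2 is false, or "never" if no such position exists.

2

Check try2 → ○¬crit2 at each position in order: 0 ✓, 1 ✓.
At position 2 the labels are {crit1, try2} and the next position 3 has {crit1, crit2}, so try2 → ○¬crit2 is false there. This is the first violation.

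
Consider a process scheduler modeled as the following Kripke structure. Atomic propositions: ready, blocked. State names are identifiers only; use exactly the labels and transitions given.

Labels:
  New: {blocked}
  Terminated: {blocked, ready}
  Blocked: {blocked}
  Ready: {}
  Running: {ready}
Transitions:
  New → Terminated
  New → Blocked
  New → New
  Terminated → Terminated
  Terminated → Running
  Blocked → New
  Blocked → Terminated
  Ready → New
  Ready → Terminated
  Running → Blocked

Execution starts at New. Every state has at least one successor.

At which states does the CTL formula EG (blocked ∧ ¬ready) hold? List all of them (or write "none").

States satisfying blocked ∧ ¬ready: {New, Blocked}.
States satisfying EG (blocked ∧ ¬ready): {New, Blocked}.

{New, Blocked}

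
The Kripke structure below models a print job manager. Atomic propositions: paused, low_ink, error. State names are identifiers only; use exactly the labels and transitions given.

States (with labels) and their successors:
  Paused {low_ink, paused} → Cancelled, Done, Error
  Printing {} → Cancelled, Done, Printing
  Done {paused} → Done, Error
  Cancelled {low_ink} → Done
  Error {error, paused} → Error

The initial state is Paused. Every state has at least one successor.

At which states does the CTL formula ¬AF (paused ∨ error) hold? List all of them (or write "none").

{Printing}

States satisfying paused ∨ error: {Paused, Done, Error}.
States satisfying AF (paused ∨ error): {Paused, Done, Cancelled, Error}.
States satisfying ¬AF (paused ∨ error): {Printing}.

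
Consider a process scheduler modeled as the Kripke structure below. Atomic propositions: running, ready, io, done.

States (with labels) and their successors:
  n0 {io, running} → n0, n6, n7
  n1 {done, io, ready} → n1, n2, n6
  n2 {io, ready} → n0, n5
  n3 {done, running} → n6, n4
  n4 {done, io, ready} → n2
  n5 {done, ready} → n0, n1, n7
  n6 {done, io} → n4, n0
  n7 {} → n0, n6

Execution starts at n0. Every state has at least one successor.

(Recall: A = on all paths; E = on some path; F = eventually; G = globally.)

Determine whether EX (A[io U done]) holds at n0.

States satisfying A[io U done]: {n1, n3, n4, n5, n6}.
States satisfying EX (A[io U done]): {n0, n1, n2, n3, n5, n6, n7}.
n0 ∈ Sat(EX (A[io U done])).

Yes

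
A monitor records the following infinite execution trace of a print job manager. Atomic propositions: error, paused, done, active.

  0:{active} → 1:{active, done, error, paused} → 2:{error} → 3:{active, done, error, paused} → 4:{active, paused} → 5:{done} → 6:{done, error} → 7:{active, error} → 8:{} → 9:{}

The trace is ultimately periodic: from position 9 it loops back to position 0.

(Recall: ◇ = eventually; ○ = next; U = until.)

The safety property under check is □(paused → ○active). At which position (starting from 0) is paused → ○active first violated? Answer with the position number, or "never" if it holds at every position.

Check paused → ○active at each position in order: 0 ✓.
At position 1 the labels are {active, done, error, paused} and the next position 2 has {error}, so paused → ○active is false there. This is the first violation.

1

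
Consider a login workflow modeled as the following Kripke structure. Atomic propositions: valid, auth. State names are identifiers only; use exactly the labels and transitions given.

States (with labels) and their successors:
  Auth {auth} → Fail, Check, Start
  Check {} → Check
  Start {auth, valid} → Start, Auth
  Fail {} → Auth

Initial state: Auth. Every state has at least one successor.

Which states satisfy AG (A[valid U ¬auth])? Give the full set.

{Check}

States satisfying A[valid U ¬auth]: {Check, Fail}.
States satisfying AG (A[valid U ¬auth]): {Check}.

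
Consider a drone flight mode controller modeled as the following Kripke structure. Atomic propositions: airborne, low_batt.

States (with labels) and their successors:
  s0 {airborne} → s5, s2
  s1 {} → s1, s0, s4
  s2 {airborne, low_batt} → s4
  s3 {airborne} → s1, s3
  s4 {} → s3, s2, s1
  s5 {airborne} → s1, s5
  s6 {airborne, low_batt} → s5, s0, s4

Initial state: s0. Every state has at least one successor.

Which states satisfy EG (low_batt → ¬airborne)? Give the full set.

States satisfying low_batt → ¬airborne: {s0, s1, s3, s4, s5}.
States satisfying EG (low_batt → ¬airborne): {s0, s1, s3, s4, s5}.

{s0, s1, s3, s4, s5}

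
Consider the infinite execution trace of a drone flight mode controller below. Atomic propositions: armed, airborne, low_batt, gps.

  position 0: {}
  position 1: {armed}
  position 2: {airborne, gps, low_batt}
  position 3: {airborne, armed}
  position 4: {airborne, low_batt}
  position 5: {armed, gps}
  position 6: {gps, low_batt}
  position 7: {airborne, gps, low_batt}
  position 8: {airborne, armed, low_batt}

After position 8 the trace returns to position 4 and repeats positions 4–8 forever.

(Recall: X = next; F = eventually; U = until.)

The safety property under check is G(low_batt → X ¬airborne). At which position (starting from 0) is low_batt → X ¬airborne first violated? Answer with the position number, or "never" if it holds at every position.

2

Check low_batt → X ¬airborne at each position in order: 0 ✓, 1 ✓.
At position 2 the labels are {airborne, gps, low_batt} and the next position 3 has {airborne, armed}, so low_batt → X ¬airborne is false there. This is the first violation.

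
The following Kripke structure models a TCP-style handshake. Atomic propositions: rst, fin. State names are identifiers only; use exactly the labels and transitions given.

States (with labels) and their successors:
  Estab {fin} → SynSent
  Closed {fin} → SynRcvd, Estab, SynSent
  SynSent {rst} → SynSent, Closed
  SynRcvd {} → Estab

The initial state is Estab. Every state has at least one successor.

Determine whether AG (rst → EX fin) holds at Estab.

States satisfying rst → EX fin: {Estab, Closed, SynSent, SynRcvd}.
States satisfying AG (rst → EX fin): {Estab, Closed, SynSent, SynRcvd}.
Every state reachable from Estab satisfies rst → EX fin.
Estab ∈ Sat(AG (rst → EX fin)).

Yes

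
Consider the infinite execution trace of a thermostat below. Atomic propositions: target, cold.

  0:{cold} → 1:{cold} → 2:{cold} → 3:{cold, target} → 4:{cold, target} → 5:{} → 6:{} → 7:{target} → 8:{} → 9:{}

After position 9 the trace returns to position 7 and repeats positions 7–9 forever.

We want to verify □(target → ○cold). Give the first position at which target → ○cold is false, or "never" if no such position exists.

Check target → ○cold at each position in order: 0 ✓, 1 ✓, 2 ✓, 3 ✓.
At position 4 the labels are {cold, target} and the next position 5 has {}, so target → ○cold is false there. This is the first violation.

4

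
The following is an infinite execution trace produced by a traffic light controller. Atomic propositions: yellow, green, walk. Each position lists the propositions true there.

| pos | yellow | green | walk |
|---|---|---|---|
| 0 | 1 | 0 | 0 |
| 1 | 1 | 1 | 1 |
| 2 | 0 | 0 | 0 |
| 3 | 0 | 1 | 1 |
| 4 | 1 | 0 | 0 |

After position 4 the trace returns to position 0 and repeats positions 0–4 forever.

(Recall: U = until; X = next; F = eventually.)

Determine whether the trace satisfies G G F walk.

Satisfied

G F walk holds at every position 0..4, and those are all positions ever visited, so G G F walk holds.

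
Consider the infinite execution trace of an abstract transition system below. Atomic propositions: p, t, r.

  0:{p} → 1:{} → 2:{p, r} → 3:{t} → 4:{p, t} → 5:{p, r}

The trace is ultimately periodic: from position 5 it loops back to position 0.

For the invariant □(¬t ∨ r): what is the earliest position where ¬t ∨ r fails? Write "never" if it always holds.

Check ¬t ∨ r at each position in order: 0 ✓, 1 ✓, 2 ✓.
At position 3 the labels are {t}, so ¬t ∨ r is false there. This is the first violation.

3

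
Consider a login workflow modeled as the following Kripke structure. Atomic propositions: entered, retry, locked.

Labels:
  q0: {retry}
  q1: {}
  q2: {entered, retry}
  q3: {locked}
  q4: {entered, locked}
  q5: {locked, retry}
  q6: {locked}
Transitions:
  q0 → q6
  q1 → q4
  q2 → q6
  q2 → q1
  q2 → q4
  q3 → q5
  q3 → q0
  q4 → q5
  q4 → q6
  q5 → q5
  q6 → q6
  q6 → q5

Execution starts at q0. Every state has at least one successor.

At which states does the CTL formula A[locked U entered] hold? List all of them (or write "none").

{q2, q4}

States satisfying locked: {q3, q4, q5, q6}.
States satisfying entered: {q2, q4}.
States satisfying A[locked U entered]: {q2, q4}.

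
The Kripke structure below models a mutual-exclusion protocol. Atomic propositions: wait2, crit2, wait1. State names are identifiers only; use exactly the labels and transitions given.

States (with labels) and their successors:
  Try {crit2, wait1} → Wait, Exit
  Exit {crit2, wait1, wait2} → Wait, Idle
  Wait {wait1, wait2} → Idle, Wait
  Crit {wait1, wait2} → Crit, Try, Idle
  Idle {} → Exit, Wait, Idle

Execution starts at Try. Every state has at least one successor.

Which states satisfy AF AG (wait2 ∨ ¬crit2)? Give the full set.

{Try, Exit, Wait, Idle}

States satisfying AG (wait2 ∨ ¬crit2): {Exit, Wait, Idle}.
States satisfying AF AG (wait2 ∨ ¬crit2): {Try, Exit, Wait, Idle}.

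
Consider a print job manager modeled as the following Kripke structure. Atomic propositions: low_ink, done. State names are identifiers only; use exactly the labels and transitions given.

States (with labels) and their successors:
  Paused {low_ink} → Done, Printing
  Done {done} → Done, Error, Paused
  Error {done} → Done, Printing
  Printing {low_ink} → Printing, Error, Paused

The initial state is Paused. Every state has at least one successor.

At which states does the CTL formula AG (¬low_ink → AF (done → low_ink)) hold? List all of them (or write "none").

none

States satisfying ¬low_ink → AF (done → low_ink): {Paused, Printing}.
States satisfying AG (¬low_ink → AF (done → low_ink)): ∅.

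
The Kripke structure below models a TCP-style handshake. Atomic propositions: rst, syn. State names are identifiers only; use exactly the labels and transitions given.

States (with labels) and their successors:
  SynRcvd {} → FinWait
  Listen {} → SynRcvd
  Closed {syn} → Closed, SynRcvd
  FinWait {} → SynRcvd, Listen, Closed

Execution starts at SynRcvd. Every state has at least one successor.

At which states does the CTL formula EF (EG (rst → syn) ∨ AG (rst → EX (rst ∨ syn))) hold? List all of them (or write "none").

{SynRcvd, Listen, Closed, FinWait}

States satisfying EG (rst → syn) ∨ AG (rst → EX (rst ∨ syn)): {SynRcvd, Listen, Closed, FinWait}.
States satisfying EF (EG (rst → syn) ∨ AG (rst → EX (rst ∨ syn))): {SynRcvd, Listen, Closed, FinWait}.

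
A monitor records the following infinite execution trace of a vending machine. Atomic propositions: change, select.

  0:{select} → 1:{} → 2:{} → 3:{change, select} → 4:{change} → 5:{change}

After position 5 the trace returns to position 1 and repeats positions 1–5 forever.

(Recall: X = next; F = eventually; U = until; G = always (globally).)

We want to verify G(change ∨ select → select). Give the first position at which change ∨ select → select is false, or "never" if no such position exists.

Check change ∨ select → select at each position in order: 0 ✓, 1 ✓, 2 ✓, 3 ✓.
At position 4 the labels are {change}, so change ∨ select → select is false there. This is the first violation.

4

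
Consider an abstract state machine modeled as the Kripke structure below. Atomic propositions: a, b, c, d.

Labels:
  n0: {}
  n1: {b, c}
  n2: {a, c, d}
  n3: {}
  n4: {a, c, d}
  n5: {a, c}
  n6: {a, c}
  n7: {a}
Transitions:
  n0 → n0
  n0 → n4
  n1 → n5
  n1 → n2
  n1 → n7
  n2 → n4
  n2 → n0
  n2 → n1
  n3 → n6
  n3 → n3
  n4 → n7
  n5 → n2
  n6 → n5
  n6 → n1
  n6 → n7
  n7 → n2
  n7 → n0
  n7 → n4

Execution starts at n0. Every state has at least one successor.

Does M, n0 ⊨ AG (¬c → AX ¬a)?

States satisfying ¬c → AX ¬a: {n1, n2, n4, n5, n6}.
States satisfying AG (¬c → AX ¬a): ∅.
n0 is reachable from n0 and violates ¬c → AX ¬a, so AG fails at n0.
n0 ∉ Sat(AG (¬c → AX ¬a)).

No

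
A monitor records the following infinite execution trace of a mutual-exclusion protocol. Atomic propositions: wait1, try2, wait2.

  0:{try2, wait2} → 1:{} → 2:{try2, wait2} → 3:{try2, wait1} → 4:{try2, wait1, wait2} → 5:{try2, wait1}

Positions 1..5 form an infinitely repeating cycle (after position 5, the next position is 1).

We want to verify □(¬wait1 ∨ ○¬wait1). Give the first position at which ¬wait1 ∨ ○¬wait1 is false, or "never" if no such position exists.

3

Check ¬wait1 ∨ ○¬wait1 at each position in order: 0 ✓, 1 ✓, 2 ✓.
At position 3 the labels are {try2, wait1} and the next position 4 has {try2, wait1, wait2}, so ¬wait1 ∨ ○¬wait1 is false there. This is the first violation.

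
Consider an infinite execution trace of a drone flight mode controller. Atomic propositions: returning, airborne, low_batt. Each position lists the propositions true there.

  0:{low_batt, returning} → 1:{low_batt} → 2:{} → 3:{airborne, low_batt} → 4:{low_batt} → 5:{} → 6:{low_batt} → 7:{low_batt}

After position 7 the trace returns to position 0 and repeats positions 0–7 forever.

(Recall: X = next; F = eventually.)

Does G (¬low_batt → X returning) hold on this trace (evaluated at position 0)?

Violated

¬low_batt → X returning must hold at every position from 0 onward. It fails at position 2, so G (¬low_batt → X returning) is false.
Positions where ¬low_batt holds: 2, 5.
Check X returning at each: 2→fails, 5→fails.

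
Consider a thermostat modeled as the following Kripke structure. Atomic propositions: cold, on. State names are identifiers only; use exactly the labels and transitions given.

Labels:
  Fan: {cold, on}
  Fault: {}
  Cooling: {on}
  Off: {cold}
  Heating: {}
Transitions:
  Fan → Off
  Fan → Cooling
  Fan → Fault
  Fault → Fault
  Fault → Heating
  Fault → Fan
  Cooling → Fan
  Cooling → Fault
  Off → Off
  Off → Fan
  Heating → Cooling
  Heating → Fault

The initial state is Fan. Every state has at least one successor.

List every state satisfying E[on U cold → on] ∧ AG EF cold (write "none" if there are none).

States satisfying on: {Fan, Cooling}.
States satisfying cold → on: {Fan, Fault, Cooling, Heating}.
States satisfying E[on U cold → on]: {Fan, Fault, Cooling, Heating}.
States satisfying EF cold: {Fan, Fault, Cooling, Off, Heating}.
States satisfying AG EF cold: {Fan, Fault, Cooling, Off, Heating}.
States satisfying E[on U cold → on] ∧ AG EF cold: {Fan, Fault, Cooling, Heating}.

{Fan, Fault, Cooling, Heating}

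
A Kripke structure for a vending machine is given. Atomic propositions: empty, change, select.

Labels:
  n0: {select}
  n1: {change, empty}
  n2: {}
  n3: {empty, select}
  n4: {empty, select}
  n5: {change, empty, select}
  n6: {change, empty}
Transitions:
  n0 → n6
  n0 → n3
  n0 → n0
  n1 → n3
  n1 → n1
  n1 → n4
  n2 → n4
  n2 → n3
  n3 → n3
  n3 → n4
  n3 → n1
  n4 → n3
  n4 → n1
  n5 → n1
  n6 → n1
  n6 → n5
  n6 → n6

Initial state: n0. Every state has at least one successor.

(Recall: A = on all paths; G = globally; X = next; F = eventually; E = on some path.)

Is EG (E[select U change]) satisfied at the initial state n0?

States satisfying E[select U change]: {n0, n1, n3, n4, n5, n6}.
States satisfying EG (E[select U change]): {n0, n1, n3, n4, n5, n6}.
n0 ∈ Sat(EG (E[select U change])).

Yes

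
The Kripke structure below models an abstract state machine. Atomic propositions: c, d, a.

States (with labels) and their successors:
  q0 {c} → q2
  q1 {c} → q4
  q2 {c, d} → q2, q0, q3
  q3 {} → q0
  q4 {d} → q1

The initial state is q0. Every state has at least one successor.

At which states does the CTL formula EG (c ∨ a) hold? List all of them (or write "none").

States satisfying c ∨ a: {q0, q1, q2}.
States satisfying EG (c ∨ a): {q0, q2}.

{q0, q2}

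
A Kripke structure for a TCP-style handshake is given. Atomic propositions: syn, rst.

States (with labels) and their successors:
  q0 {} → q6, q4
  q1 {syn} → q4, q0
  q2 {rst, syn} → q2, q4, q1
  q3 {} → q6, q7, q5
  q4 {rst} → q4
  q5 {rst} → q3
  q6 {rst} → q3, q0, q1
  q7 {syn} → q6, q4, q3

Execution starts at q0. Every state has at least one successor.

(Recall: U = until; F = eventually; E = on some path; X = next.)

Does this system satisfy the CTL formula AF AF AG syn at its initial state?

States satisfying AF AG syn: ∅.
States satisfying AF AF AG syn: ∅.
There is a path from q0 along which AF AG syn never holds.
q0 ∉ Sat(AF AF AG syn).

Does not hold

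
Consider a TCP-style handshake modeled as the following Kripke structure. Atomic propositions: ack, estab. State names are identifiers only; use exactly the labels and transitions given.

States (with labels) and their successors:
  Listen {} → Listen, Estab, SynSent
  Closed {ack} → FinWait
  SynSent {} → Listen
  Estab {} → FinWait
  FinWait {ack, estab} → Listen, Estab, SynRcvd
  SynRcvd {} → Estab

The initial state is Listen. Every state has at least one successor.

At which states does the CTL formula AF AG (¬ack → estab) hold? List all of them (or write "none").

none

States satisfying AG (¬ack → estab): ∅.
States satisfying AF AG (¬ack → estab): ∅.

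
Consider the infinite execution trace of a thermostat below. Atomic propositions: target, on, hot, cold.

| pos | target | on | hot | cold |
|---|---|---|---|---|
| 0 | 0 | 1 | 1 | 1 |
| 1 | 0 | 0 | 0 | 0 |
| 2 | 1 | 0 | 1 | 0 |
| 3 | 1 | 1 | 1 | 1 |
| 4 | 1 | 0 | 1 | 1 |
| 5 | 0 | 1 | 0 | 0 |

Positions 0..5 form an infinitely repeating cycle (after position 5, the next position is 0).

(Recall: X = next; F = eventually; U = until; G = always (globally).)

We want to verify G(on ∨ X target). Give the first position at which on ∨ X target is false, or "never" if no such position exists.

4

Check on ∨ X target at each position in order: 0 ✓, 1 ✓, 2 ✓, 3 ✓.
At position 4 the labels are {cold, hot, target} and the next position 5 has {on}, so on ∨ X target is false there. This is the first violation.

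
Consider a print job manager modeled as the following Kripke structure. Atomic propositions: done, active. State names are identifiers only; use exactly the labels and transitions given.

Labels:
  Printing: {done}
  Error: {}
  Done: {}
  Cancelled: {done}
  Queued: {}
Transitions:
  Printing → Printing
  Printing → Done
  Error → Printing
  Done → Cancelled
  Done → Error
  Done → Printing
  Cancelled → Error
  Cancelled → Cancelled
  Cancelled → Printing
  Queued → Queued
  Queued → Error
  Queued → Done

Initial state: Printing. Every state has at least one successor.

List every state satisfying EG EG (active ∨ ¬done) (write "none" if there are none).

{Queued}

States satisfying EG (active ∨ ¬done): {Queued}.
States satisfying EG EG (active ∨ ¬done): {Queued}.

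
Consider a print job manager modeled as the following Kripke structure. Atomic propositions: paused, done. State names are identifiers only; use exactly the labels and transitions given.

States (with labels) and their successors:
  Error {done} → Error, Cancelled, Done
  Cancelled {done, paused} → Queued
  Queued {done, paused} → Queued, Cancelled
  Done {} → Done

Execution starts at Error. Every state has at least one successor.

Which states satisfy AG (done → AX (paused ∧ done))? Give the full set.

{Cancelled, Queued, Done}

States satisfying done → AX (paused ∧ done): {Cancelled, Queued, Done}.
States satisfying AG (done → AX (paused ∧ done)): {Cancelled, Queued, Done}.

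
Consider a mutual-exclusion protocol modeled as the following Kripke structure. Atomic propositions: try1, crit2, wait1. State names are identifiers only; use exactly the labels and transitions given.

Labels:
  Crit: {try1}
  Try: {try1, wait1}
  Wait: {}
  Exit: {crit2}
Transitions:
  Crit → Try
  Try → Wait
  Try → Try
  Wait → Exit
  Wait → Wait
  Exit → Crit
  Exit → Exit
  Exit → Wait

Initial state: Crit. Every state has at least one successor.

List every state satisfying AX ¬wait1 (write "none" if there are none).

{Wait, Exit}

States satisfying ¬wait1: {Crit, Wait, Exit}.
States satisfying AX ¬wait1: {Wait, Exit}.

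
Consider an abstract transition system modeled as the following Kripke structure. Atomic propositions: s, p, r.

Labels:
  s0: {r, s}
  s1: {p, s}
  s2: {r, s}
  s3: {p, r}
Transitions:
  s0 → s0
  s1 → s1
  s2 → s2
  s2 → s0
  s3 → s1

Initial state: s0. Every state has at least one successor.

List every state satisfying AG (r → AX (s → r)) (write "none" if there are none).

States satisfying r → AX (s → r): {s0, s1, s2}.
States satisfying AG (r → AX (s → r)): {s0, s1, s2}.

{s0, s1, s2}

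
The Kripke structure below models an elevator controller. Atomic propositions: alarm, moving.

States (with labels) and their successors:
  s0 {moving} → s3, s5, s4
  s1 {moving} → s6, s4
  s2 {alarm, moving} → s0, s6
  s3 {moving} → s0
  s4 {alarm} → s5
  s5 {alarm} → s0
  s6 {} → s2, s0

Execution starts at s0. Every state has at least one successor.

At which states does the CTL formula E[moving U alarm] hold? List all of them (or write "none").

{s0, s1, s2, s3, s4, s5}

States satisfying moving: {s0, s1, s2, s3}.
States satisfying alarm: {s2, s4, s5}.
States satisfying E[moving U alarm]: {s0, s1, s2, s3, s4, s5}.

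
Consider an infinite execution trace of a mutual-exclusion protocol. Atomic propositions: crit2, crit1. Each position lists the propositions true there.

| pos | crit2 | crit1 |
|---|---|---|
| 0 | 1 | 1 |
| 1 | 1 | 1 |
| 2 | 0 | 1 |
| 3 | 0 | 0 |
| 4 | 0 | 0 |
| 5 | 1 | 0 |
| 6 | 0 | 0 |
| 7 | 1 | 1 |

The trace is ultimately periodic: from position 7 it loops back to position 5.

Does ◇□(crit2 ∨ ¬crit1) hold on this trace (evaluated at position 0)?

Yes

□(crit2 ∨ ¬crit1) holds at position 3, which is reachable from 0, so ◇□(crit2 ∨ ¬crit1) holds.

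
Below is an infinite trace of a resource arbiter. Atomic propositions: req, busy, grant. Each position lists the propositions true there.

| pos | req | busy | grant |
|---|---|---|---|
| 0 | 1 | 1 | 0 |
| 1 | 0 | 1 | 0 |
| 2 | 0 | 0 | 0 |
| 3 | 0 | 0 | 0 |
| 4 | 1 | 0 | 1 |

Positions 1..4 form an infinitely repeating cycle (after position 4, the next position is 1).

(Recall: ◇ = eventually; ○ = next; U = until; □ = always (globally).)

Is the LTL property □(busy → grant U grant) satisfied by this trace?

Violated

busy → grant U grant must hold at every position from 0 onward. It fails at position 0, so □(busy → grant U grant) is false.
Positions where busy holds: 0, 1.
Check grant U grant at each: 0→fails, 1→fails.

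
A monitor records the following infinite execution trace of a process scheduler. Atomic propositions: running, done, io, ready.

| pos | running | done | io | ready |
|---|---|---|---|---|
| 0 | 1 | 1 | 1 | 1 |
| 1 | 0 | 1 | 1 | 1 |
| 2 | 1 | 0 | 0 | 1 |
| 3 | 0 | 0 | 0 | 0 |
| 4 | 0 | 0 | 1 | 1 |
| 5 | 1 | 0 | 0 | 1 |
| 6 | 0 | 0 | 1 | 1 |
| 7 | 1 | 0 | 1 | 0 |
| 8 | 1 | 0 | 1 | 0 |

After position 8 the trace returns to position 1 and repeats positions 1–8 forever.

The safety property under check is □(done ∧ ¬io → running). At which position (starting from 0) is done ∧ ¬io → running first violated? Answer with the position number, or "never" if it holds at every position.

never

done ∧ ¬io → running holds at every position 0..8, and those are all the positions the trace ever visits, so the invariant □(done ∧ ¬io → running) is never violated.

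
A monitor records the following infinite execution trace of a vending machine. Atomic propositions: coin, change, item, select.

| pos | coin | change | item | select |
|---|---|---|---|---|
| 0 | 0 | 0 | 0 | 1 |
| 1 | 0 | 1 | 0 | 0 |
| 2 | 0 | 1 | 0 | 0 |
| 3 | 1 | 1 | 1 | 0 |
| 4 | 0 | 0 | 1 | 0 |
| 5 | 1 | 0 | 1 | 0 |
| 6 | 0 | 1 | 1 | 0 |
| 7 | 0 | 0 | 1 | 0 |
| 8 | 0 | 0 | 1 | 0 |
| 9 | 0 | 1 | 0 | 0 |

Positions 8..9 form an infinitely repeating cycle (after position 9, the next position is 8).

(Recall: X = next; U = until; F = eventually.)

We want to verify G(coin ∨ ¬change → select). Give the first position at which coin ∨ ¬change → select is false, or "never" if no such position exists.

Check coin ∨ ¬change → select at each position in order: 0 ✓, 1 ✓, 2 ✓.
At position 3 the labels are {change, coin, item}, so coin ∨ ¬change → select is false there. This is the first violation.

3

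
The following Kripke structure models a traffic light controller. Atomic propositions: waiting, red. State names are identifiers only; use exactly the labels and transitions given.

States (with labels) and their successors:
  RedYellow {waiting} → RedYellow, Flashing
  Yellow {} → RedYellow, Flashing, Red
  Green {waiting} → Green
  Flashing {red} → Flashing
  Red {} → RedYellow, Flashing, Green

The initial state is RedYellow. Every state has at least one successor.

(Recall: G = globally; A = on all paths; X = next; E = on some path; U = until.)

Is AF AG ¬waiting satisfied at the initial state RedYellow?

No

States satisfying AG ¬waiting: {Flashing}.
States satisfying AF AG ¬waiting: {Flashing}.
There is a path from RedYellow along which AG ¬waiting never holds.
RedYellow ∉ Sat(AF AG ¬waiting).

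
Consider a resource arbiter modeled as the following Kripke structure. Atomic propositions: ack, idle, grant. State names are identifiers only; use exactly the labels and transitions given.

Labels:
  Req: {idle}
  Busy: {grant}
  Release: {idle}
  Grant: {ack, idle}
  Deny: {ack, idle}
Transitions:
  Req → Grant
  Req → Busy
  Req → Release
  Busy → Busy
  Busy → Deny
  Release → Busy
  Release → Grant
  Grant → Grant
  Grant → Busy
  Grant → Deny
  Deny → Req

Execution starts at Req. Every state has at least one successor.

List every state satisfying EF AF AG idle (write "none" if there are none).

none

States satisfying AF AG idle: ∅.
States satisfying EF AF AG idle: ∅.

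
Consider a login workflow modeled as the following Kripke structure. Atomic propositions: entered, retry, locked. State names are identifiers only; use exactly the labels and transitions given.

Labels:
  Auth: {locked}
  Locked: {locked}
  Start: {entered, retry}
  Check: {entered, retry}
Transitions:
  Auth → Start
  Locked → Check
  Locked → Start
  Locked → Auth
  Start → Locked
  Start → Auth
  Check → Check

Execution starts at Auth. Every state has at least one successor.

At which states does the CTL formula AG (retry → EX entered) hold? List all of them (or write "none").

{Check}

States satisfying retry → EX entered: {Auth, Locked, Check}.
States satisfying AG (retry → EX entered): {Check}.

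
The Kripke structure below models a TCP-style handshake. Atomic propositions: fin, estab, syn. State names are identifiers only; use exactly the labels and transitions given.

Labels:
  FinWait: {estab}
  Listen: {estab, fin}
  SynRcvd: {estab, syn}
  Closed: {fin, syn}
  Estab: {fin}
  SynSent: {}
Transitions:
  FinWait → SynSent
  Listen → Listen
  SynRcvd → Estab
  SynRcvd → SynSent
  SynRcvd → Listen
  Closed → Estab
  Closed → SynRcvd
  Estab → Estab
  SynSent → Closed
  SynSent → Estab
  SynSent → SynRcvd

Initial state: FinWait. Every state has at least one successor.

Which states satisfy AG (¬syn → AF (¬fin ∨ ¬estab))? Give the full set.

States satisfying ¬syn → AF (¬fin ∨ ¬estab): {FinWait, SynRcvd, Closed, Estab, SynSent}.
States satisfying AG (¬syn → AF (¬fin ∨ ¬estab)): {Estab}.

{Estab}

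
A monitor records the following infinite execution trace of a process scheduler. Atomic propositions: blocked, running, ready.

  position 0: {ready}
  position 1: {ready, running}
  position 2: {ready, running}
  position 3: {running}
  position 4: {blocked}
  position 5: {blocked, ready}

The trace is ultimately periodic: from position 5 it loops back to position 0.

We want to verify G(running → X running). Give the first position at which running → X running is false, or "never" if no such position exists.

Check running → X running at each position in order: 0 ✓, 1 ✓, 2 ✓.
At position 3 the labels are {running} and the next position 4 has {blocked}, so running → X running is false there. This is the first violation.

3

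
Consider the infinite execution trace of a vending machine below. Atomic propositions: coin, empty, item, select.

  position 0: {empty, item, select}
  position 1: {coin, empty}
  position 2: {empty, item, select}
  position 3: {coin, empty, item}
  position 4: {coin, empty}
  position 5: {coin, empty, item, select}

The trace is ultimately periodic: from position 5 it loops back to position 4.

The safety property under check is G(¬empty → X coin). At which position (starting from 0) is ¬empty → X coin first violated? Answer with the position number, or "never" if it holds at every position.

¬empty → X coin holds at every position 0..5, and those are all the positions the trace ever visits, so the invariant G(¬empty → X coin) is never violated.

never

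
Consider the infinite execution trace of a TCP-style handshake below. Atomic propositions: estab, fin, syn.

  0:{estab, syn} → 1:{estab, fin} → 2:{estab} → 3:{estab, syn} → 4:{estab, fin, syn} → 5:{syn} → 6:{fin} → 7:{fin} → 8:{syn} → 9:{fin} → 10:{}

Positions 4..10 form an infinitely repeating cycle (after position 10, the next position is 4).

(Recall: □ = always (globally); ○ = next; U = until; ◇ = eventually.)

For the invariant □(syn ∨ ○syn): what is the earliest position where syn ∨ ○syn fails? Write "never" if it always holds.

1

Check syn ∨ ○syn at each position in order: 0 ✓.
At position 1 the labels are {estab, fin} and the next position 2 has {estab}, so syn ∨ ○syn is false there. This is the first violation.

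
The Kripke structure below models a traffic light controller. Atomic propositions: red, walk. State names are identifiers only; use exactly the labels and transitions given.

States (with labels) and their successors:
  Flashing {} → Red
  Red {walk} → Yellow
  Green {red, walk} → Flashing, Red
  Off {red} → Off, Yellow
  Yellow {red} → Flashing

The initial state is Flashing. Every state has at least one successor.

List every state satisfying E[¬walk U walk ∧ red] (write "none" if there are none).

States satisfying ¬walk: {Flashing, Off, Yellow}.
States satisfying walk ∧ red: {Green}.
States satisfying E[¬walk U walk ∧ red]: {Green}.

{Green}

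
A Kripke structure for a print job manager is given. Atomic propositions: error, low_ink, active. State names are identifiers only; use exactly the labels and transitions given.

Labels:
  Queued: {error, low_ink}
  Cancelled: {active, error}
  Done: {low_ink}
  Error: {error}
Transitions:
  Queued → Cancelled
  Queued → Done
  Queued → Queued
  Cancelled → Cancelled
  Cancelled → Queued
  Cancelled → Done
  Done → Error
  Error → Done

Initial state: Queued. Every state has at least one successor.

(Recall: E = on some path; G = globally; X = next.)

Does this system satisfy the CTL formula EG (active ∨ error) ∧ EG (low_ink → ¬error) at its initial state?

No

States satisfying active ∨ error: {Queued, Cancelled, Error}.
States satisfying EG (active ∨ error): {Queued, Cancelled}.
States satisfying low_ink → ¬error: {Cancelled, Done, Error}.
States satisfying EG (low_ink → ¬error): {Cancelled, Done, Error}.
States satisfying EG (active ∨ error) ∧ EG (low_ink → ¬error): {Cancelled}.
Queued ∉ Sat(EG (active ∨ error) ∧ EG (low_ink → ¬error)).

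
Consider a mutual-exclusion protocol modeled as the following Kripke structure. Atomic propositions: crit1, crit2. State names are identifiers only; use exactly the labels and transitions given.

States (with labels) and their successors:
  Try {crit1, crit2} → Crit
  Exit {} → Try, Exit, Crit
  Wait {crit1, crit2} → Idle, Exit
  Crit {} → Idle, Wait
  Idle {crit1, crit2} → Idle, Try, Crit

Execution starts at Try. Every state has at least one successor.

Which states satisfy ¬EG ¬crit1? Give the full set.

States satisfying ¬crit1: {Exit, Crit}.
States satisfying EG ¬crit1: {Exit}.
States satisfying ¬EG ¬crit1: {Try, Wait, Crit, Idle}.

{Try, Wait, Crit, Idle}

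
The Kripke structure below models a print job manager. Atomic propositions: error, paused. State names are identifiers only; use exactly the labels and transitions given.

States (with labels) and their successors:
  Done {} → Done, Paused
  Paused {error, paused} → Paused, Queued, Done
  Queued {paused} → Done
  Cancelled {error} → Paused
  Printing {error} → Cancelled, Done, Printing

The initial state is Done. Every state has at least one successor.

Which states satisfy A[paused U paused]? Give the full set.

{Paused, Queued}

States satisfying paused: {Paused, Queued}.
States satisfying A[paused U paused]: {Paused, Queued}.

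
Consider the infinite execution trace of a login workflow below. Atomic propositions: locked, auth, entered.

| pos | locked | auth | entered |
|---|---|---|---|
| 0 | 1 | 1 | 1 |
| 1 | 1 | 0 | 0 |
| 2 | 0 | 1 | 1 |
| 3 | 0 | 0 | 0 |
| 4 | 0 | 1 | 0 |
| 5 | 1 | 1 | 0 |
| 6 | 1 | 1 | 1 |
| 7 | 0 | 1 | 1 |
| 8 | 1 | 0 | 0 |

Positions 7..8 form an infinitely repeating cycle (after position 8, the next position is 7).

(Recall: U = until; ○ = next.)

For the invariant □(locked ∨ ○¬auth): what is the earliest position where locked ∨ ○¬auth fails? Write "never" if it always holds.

Check locked ∨ ○¬auth at each position in order: 0 ✓, 1 ✓, 2 ✓.
At position 3 the labels are {} and the next position 4 has {auth}, so locked ∨ ○¬auth is false there. This is the first violation.

3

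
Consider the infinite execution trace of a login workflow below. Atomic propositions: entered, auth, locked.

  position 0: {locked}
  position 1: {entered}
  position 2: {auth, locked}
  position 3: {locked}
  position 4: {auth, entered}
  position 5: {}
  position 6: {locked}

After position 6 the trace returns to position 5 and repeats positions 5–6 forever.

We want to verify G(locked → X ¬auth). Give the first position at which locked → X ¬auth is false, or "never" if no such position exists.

3

Check locked → X ¬auth at each position in order: 0 ✓, 1 ✓, 2 ✓.
At position 3 the labels are {locked} and the next position 4 has {auth, entered}, so locked → X ¬auth is false there. This is the first violation.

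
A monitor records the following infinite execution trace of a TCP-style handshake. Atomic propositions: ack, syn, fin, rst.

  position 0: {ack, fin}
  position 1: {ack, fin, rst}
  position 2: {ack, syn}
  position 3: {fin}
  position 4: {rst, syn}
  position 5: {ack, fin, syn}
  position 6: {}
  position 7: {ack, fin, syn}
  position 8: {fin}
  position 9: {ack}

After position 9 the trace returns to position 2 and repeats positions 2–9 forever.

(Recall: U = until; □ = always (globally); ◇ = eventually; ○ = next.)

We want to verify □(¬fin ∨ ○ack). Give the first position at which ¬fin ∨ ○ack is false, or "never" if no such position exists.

3

Check ¬fin ∨ ○ack at each position in order: 0 ✓, 1 ✓, 2 ✓.
At position 3 the labels are {fin} and the next position 4 has {rst, syn}, so ¬fin ∨ ○ack is false there. This is the first violation.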